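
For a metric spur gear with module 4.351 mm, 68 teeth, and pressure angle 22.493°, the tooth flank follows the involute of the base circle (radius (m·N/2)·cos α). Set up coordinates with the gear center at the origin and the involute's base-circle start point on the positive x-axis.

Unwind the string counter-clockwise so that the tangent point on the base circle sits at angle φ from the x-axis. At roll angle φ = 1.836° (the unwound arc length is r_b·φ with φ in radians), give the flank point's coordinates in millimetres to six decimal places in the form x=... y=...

x=136.750266 y=0.001499

pitch radius r_p = m·N/2 = 4.351·68/2 = 147.934000
base radius r_b = r_p·cos α = 147.934000·cos 22.493° = 136.680110
roll angle φ = 1.836° = 0.03204425 rad
x = r_b·(cos φ + φ·sin φ) = 136.680110·(0.99948663 + 0.03204425·0.03203876) = 136.750266
y = r_b·(sin φ − φ·cos φ) = 136.680110·(0.03203876 − 0.03204425·0.99948663) = 0.001499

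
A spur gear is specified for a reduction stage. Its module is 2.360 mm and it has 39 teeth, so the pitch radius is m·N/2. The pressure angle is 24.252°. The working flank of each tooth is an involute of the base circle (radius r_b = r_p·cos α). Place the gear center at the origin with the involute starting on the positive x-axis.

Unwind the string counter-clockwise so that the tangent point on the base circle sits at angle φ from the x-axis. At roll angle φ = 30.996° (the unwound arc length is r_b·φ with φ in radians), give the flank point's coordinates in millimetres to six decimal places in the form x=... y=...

x=47.656500 y=2.150232

pitch radius r_p = m·N/2 = 2.360·39/2 = 46.020000
base radius r_b = r_p·cos α = 46.020000·cos 24.252° = 41.958629
roll angle φ = 30.996° = 0.54098225 rad
x = r_b·(cos φ + φ·sin φ) = 41.958629·(0.85720326 + 0.54098225·0.51497823) = 47.656500
y = r_b·(sin φ − φ·cos φ) = 41.958629·(0.51497823 − 0.54098225·0.85720326) = 2.150232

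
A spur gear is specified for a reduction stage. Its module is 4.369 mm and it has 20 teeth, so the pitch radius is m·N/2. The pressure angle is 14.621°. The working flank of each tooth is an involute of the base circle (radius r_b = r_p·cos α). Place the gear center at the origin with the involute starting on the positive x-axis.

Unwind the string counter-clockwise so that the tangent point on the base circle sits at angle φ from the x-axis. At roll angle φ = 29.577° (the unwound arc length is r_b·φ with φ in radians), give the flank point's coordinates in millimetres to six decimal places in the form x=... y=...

pitch radius r_p = m·N/2 = 4.369·20/2 = 43.690000
base radius r_b = r_p·cos α = 43.690000·cos 14.621° = 42.275174
roll angle φ = 29.577° = 0.51621603 rad
x = r_b·(cos φ + φ·sin φ) = 42.275174·(0.86969314 + 0.51621603·0.49359279) = 47.538165
y = r_b·(sin φ − φ·cos φ) = 42.275174·(0.49359279 − 0.51621603·0.86969314) = 1.887301

x=47.538165 y=1.887301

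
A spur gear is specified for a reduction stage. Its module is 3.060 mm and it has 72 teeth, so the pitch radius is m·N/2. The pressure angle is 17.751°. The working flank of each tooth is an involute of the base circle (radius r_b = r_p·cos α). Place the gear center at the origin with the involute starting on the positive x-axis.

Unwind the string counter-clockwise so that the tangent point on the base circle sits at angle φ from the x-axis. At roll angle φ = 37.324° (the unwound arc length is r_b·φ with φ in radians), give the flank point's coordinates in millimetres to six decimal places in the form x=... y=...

x=124.869562 y=9.263426

pitch radius r_p = m·N/2 = 3.060·72/2 = 110.160000
base radius r_b = r_p·cos α = 110.160000·cos 17.751° = 104.915335
roll angle φ = 37.324° = 0.65142669 rad
x = r_b·(cos φ + φ·sin φ) = 104.915335·(0.79521958 + 0.65142669·0.60632155) = 124.869562
y = r_b·(sin φ − φ·cos φ) = 104.915335·(0.60632155 − 0.65142669·0.79521958) = 9.263426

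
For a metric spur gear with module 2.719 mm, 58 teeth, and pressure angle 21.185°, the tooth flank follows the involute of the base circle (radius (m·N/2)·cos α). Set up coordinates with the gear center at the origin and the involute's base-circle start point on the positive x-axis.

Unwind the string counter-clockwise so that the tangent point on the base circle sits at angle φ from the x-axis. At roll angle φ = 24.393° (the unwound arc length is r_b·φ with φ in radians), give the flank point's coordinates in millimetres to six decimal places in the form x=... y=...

x=79.886281 y=1.857087

pitch radius r_p = m·N/2 = 2.719·58/2 = 78.851000
base radius r_b = r_p·cos α = 78.851000·cos 21.185° = 73.522127
roll angle φ = 24.393° = 0.42573816 rad
x = r_b·(cos φ + φ·sin φ) = 73.522127·(0.91073412 + 0.42573816·0.41299317) = 79.886281
y = r_b·(sin φ − φ·cos φ) = 73.522127·(0.41299317 − 0.42573816·0.91073412) = 1.857087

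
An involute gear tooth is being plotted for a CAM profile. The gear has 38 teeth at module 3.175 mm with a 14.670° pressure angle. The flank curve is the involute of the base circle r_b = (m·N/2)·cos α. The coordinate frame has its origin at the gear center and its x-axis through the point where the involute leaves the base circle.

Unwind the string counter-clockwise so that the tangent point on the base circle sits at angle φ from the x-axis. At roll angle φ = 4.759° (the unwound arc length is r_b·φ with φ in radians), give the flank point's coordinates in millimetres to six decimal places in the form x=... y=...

x=58.559395 y=0.011139

pitch radius r_p = m·N/2 = 3.175·38/2 = 60.325000
base radius r_b = r_p·cos α = 60.325000·cos 14.670° = 58.358434
roll angle φ = 4.759° = 0.08306022 rad
x = r_b·(cos φ + φ·sin φ) = 58.358434·(0.99655248 + 0.08306022·0.08296475) = 58.559395
y = r_b·(sin φ − φ·cos φ) = 58.358434·(0.08296475 − 0.08306022·0.99655248) = 0.011139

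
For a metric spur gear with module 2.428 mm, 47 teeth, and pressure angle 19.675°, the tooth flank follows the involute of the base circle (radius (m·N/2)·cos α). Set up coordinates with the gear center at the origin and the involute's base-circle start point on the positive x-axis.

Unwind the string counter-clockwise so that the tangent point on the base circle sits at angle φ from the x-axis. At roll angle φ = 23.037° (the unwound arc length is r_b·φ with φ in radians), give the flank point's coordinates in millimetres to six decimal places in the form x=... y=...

pitch radius r_p = m·N/2 = 2.428·47/2 = 57.058000
base radius r_b = r_p·cos α = 57.058000·cos 19.675° = 53.726814
roll angle φ = 23.037° = 0.40207150 rad
x = r_b·(cos φ + φ·sin φ) = 53.726814·(0.92025234 + 0.40207150·0.39132548) = 57.895647
y = r_b·(sin φ − φ·cos φ) = 53.726814·(0.39132548 − 0.40207150·0.92025234) = 1.145361

x=57.895647 y=1.145361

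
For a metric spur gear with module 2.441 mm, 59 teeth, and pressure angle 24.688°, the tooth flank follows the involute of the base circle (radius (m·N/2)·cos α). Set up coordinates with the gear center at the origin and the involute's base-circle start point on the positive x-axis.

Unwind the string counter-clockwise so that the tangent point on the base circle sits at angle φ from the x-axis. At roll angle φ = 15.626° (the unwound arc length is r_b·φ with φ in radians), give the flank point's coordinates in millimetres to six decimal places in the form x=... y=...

pitch radius r_p = m·N/2 = 2.441·59/2 = 72.009500
base radius r_b = r_p·cos α = 72.009500·cos 24.688° = 65.427520
roll angle φ = 15.626° = 0.27272515 rad
x = r_b·(cos φ + φ·sin φ) = 65.427520·(0.96304044 + 0.27272515·0.26935686) = 67.815679
y = r_b·(sin φ − φ·cos φ) = 65.427520·(0.26935686 − 0.27272515·0.96304044) = 0.439118

x=67.815679 y=0.439118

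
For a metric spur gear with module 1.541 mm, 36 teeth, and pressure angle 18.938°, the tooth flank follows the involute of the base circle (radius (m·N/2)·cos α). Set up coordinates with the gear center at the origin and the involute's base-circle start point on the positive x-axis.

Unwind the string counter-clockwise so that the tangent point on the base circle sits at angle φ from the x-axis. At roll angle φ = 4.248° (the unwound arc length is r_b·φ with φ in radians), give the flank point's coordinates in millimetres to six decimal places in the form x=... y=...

pitch radius r_p = m·N/2 = 1.541·36/2 = 27.738000
base radius r_b = r_p·cos α = 27.738000·cos 18.938° = 26.236551
roll angle φ = 4.248° = 0.07414159 rad
x = r_b·(cos φ + φ·sin φ) = 26.236551·(0.99725277 + 0.07414159·0.07407368) = 26.308563
y = r_b·(sin φ − φ·cos φ) = 26.236551·(0.07407368 − 0.07414159·0.99725277) = 0.003562

x=26.308563 y=0.003562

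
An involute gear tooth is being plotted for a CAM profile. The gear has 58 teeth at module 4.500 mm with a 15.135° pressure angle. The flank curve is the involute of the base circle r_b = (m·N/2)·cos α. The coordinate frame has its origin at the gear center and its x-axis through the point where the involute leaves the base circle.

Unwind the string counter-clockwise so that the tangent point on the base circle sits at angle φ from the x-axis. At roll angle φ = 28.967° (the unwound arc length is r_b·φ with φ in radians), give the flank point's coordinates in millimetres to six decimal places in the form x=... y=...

pitch radius r_p = m·N/2 = 4.500·58/2 = 130.500000
base radius r_b = r_p·cos α = 130.500000·cos 15.135° = 125.973388
roll angle φ = 28.967° = 0.50556952 rad
x = r_b·(cos φ + φ·sin φ) = 125.973388·(0.87489879 + 0.50556952·0.48430580) = 141.058581
y = r_b·(sin φ − φ·cos φ) = 125.973388·(0.48430580 − 0.50556952·0.87489879) = 5.288820

x=141.058581 y=5.288820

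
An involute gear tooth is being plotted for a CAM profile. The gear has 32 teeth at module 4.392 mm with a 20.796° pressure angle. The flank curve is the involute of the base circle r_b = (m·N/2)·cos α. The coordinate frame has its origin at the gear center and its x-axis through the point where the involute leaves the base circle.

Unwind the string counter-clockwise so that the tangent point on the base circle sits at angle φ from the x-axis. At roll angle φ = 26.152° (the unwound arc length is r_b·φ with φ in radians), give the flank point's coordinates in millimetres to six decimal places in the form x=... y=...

pitch radius r_p = m·N/2 = 4.392·32/2 = 70.272000
base radius r_b = r_p·cos α = 70.272000·cos 20.796° = 65.693812
roll angle φ = 26.152° = 0.45643851 rad
x = r_b·(cos φ + φ·sin φ) = 65.693812·(0.89762793 + 0.45643851·0.44075401) = 72.184691
y = r_b·(sin φ − φ·cos φ) = 65.693812·(0.44075401 − 0.45643851·0.89762793) = 2.039271

x=72.184691 y=2.039271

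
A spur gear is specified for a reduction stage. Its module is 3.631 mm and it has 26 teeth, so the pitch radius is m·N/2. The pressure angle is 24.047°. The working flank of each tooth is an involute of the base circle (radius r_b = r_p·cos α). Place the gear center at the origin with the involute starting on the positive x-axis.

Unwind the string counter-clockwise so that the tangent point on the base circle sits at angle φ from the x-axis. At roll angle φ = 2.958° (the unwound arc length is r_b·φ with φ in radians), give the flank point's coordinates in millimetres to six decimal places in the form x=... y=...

x=43.163731 y=0.001977

pitch radius r_p = m·N/2 = 3.631·26/2 = 47.203000
base radius r_b = r_p·cos α = 47.203000·cos 24.047° = 43.106323
roll angle φ = 2.958° = 0.05162684 rad
x = r_b·(cos φ + φ·sin φ) = 43.106323·(0.99866763 + 0.05162684·0.05160391) = 43.163731
y = r_b·(sin φ − φ·cos φ) = 43.106323·(0.05160391 − 0.05162684·0.99866763) = 0.001977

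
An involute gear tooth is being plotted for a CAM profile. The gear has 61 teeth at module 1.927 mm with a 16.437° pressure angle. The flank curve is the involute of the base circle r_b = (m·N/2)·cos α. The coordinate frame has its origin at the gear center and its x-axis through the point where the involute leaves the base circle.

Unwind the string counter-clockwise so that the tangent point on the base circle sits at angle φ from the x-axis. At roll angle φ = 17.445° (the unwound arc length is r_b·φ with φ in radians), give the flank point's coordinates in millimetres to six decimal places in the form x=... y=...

pitch radius r_p = m·N/2 = 1.927·61/2 = 58.773500
base radius r_b = r_p·cos α = 58.773500·cos 16.437° = 56.371512
roll angle φ = 17.445° = 0.30447269 rad
x = r_b·(cos φ + φ·sin φ) = 56.371512·(0.95400517 + 0.30447269·0.29979016) = 58.924188
y = r_b·(sin φ − φ·cos φ) = 56.371512·(0.29979016 − 0.30447269·0.95400517) = 0.525475

x=58.924188 y=0.525475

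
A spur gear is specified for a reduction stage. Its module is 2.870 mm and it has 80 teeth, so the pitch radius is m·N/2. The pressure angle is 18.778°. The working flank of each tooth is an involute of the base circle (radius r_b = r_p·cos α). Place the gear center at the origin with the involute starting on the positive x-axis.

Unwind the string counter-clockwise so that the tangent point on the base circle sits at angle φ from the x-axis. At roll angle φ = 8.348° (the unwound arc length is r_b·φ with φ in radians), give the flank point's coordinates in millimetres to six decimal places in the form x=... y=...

x=109.837076 y=0.111821

pitch radius r_p = m·N/2 = 2.870·80/2 = 114.800000
base radius r_b = r_p·cos α = 114.800000·cos 18.778° = 108.689533
roll angle φ = 8.348° = 0.14570009 rad
x = r_b·(cos φ + φ·sin φ) = 108.689533·(0.98940451 + 0.14570009·0.14518513) = 109.837076
y = r_b·(sin φ − φ·cos φ) = 108.689533·(0.14518513 − 0.14570009·0.98940451) = 0.111821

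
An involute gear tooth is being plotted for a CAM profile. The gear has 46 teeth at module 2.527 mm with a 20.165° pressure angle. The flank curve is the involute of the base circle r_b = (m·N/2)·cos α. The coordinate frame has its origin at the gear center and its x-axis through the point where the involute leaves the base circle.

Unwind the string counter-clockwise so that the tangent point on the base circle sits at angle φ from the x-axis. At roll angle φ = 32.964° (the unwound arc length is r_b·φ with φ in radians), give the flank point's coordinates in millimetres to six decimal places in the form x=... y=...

x=62.854375 y=3.350026

pitch radius r_p = m·N/2 = 2.527·46/2 = 58.121000
base radius r_b = r_p·cos α = 58.121000·cos 20.165° = 54.558402
roll angle φ = 32.964° = 0.57533033 rad
x = r_b·(cos φ + φ·sin φ) = 54.558402·(0.83901261 + 0.57533033·0.54411198) = 62.854375
y = r_b·(sin φ − φ·cos φ) = 54.558402·(0.54411198 − 0.57533033·0.83901261) = 3.350026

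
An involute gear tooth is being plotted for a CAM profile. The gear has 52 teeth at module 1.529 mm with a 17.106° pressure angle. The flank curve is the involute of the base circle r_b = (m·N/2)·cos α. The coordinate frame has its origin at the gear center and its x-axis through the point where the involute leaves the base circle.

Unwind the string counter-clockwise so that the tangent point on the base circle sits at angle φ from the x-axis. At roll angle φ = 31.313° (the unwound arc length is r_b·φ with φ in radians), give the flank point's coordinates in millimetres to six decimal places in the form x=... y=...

pitch radius r_p = m·N/2 = 1.529·52/2 = 39.754000
base radius r_b = r_p·cos α = 39.754000·cos 17.106° = 37.995371
roll angle φ = 31.313° = 0.54651495 rad
x = r_b·(cos φ + φ·sin φ) = 37.995371·(0.85434093 + 0.54651495·0.51971297) = 43.252861
y = r_b·(sin φ − φ·cos φ) = 37.995371·(0.51971297 − 0.54651495·0.85434093) = 2.006265

x=43.252861 y=2.006265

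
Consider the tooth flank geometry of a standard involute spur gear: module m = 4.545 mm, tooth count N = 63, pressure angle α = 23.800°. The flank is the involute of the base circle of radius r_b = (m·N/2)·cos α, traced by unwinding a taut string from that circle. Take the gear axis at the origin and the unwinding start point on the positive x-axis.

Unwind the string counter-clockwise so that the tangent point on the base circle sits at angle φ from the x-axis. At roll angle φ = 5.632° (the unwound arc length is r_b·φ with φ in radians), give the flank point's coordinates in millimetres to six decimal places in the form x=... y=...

x=131.623804 y=0.041431

pitch radius r_p = m·N/2 = 4.545·63/2 = 143.167500
base radius r_b = r_p·cos α = 143.167500·cos 23.800° = 130.992488
roll angle φ = 5.632° = 0.09829694 rad
x = r_b·(cos φ + φ·sin φ) = 130.992488·(0.99517274 + 0.09829694·0.09813872) = 131.623804
y = r_b·(sin φ − φ·cos φ) = 130.992488·(0.09813872 − 0.09829694·0.99517274) = 0.041431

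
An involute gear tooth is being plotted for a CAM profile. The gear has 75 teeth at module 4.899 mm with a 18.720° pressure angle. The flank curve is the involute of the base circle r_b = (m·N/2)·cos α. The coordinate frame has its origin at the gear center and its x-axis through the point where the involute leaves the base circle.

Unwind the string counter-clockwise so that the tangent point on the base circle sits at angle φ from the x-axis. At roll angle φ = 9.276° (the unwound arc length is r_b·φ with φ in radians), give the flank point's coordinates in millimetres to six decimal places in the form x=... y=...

pitch radius r_p = m·N/2 = 4.899·75/2 = 183.712500
base radius r_b = r_p·cos α = 183.712500·cos 18.720° = 173.993797
roll angle φ = 9.276° = 0.16189674 rad
x = r_b·(cos φ + φ·sin φ) = 173.993797·(0.98692332 + 0.16189674·0.16119043) = 176.259115
y = r_b·(sin φ − φ·cos φ) = 173.993797·(0.16119043 − 0.16189674·0.98692332) = 0.245464

x=176.259115 y=0.245464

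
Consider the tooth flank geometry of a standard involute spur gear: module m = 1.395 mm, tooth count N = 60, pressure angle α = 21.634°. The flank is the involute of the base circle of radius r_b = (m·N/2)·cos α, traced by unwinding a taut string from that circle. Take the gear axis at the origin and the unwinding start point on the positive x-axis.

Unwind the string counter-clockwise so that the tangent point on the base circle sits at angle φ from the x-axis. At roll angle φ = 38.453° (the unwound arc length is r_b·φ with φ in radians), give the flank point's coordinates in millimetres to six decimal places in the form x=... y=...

x=46.700941 y=3.746144

pitch radius r_p = m·N/2 = 1.395·60/2 = 41.850000
base radius r_b = r_p·cos α = 41.850000·cos 21.634° = 38.901997
roll angle φ = 38.453° = 0.67113146 rad
x = r_b·(cos φ + φ·sin φ) = 38.901997·(0.78311855 + 0.67113146·0.62187245) = 46.700941
y = r_b·(sin φ − φ·cos φ) = 38.901997·(0.62187245 − 0.67113146·0.78311855) = 3.746144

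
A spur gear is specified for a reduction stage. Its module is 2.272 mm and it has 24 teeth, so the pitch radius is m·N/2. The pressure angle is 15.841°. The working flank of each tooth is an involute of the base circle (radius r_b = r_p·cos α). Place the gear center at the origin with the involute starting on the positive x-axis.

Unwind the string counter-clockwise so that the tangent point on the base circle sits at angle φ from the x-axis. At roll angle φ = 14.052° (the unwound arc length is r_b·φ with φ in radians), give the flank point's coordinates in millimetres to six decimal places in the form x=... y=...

x=27.005587 y=0.128199

pitch radius r_p = m·N/2 = 2.272·24/2 = 27.264000
base radius r_b = r_p·cos α = 27.264000·cos 15.841° = 26.228593
roll angle φ = 14.052° = 0.24525367 rad
x = r_b·(cos φ + φ·sin φ) = 26.228593·(0.97007577 + 0.24525367·0.24280241) = 27.005587
y = r_b·(sin φ − φ·cos φ) = 26.228593·(0.24280241 − 0.24525367·0.97007577) = 0.128199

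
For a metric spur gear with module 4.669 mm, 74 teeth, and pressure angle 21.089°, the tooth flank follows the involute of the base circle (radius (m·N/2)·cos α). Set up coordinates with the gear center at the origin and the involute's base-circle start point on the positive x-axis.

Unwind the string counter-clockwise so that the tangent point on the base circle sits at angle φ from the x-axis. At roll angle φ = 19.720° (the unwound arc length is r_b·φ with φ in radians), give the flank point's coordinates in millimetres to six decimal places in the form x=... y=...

pitch radius r_p = m·N/2 = 4.669·74/2 = 172.753000
base radius r_b = r_p·cos α = 172.753000·cos 21.089° = 161.182459
roll angle φ = 19.720° = 0.34417893 rad
x = r_b·(cos φ + φ·sin φ) = 161.182459·(0.94135282 + 0.34417893·0.33742387) = 170.448356
y = r_b·(sin φ − φ·cos φ) = 161.182459·(0.33742387 − 0.34417893·0.94135282) = 2.164691

x=170.448356 y=2.164691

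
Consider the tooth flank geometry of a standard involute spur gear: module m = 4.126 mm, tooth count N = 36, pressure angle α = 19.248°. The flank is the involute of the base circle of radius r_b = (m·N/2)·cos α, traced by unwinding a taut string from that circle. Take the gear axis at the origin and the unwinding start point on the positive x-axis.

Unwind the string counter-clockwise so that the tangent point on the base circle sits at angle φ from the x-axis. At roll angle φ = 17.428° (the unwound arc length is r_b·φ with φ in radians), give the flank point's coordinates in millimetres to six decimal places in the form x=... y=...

pitch radius r_p = m·N/2 = 4.126·36/2 = 74.268000
base radius r_b = r_p·cos α = 74.268000·cos 19.248° = 70.116458
roll angle φ = 17.428° = 0.30417598 rad
x = r_b·(cos φ + φ·sin φ) = 70.116458·(0.95409408 + 0.30417598·0.29950709) = 73.285507
y = r_b·(sin φ − φ·cos φ) = 70.116458·(0.29950709 − 0.30417598·0.95409408) = 0.651703

x=73.285507 y=0.651703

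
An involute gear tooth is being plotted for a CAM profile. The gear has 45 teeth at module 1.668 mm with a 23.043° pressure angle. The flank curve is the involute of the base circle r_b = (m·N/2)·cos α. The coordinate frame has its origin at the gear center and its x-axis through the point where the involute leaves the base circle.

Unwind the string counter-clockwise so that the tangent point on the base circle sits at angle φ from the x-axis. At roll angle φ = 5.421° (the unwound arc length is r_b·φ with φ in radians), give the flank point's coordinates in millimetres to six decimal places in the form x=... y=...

pitch radius r_p = m·N/2 = 1.668·45/2 = 37.530000
base radius r_b = r_p·cos α = 37.530000·cos 23.043° = 34.535532
roll angle φ = 5.421° = 0.09461430 rad
x = r_b·(cos φ + φ·sin φ) = 34.535532·(0.99552741 + 0.09461430·0.09447320) = 34.689765
y = r_b·(sin φ − φ·cos φ) = 34.535532·(0.09447320 − 0.09461430·0.99552741) = 0.009742

x=34.689765 y=0.009742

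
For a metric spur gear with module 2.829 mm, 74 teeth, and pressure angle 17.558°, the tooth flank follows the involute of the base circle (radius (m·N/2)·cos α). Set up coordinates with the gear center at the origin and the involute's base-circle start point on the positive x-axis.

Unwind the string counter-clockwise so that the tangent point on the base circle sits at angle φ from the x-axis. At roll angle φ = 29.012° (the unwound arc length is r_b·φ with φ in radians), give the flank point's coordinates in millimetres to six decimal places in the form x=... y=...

pitch radius r_p = m·N/2 = 2.829·74/2 = 104.673000
base radius r_b = r_p·cos α = 104.673000·cos 17.558° = 99.796501
roll angle φ = 29.012° = 0.50635492 rad
x = r_b·(cos φ + φ·sin φ) = 99.796501·(0.87451815 + 0.50635492·0.48499279) = 111.781725
y = r_b·(sin φ − φ·cos φ) = 99.796501·(0.48499279 − 0.50635492·0.87451815) = 4.209039

x=111.781725 y=4.209039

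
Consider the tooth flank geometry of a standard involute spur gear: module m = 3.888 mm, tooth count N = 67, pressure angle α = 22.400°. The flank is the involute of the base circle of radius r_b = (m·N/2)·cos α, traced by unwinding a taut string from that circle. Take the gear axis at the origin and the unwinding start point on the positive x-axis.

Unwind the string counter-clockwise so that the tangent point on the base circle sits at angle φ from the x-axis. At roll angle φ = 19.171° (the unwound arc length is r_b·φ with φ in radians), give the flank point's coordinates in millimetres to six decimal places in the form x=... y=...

x=126.973612 y=1.486876

pitch radius r_p = m·N/2 = 3.888·67/2 = 130.248000
base radius r_b = r_p·cos α = 130.248000·cos 22.400° = 120.420272
roll angle φ = 19.171° = 0.33459707 rad
x = r_b·(cos φ + φ·sin φ) = 120.420272·(0.94454270 + 0.33459707·0.32838861) = 126.973612
y = r_b·(sin φ − φ·cos φ) = 120.420272·(0.32838861 − 0.33459707·0.94454270) = 1.486876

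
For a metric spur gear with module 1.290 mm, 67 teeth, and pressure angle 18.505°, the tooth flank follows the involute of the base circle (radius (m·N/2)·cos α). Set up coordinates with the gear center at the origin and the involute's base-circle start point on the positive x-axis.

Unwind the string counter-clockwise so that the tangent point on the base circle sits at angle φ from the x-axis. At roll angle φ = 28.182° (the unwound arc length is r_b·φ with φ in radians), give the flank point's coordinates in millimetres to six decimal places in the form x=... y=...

pitch radius r_p = m·N/2 = 1.290·67/2 = 43.215000
base radius r_b = r_p·cos α = 43.215000·cos 18.505° = 40.980610
roll angle φ = 28.182° = 0.49186869 rad
x = r_b·(cos φ + φ·sin φ) = 40.980610·(0.88145186 + 0.49186869·0.47227387) = 45.642097
y = r_b·(sin φ − φ·cos φ) = 40.980610·(0.47227387 − 0.49186869·0.88145186) = 1.586577

x=45.642097 y=1.586577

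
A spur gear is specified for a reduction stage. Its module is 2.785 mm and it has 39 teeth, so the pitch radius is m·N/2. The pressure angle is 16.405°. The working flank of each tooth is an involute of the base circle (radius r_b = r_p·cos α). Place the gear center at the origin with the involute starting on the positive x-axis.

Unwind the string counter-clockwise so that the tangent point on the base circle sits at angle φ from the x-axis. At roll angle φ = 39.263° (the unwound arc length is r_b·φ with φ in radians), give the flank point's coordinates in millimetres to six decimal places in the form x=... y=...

x=62.929707 y=5.330130

pitch radius r_p = m·N/2 = 2.785·39/2 = 54.307500
base radius r_b = r_p·cos α = 54.307500·cos 16.405° = 52.096605
roll angle φ = 39.263° = 0.68526862 rad
x = r_b·(cos φ + φ·sin φ) = 52.096605·(0.77424907 + 0.68526862·0.63288102) = 62.929707
y = r_b·(sin φ − φ·cos φ) = 52.096605·(0.63288102 − 0.68526862·0.77424907) = 5.330130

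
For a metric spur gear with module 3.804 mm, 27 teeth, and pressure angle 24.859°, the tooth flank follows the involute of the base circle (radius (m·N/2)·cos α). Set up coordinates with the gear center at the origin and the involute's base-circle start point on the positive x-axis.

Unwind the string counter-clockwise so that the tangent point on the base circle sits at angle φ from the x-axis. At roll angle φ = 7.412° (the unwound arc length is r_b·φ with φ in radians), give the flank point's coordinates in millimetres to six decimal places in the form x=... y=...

pitch radius r_p = m·N/2 = 3.804·27/2 = 51.354000
base radius r_b = r_p·cos α = 51.354000·cos 24.859° = 46.595799
roll angle φ = 7.412° = 0.12936380 rad
x = r_b·(cos φ + φ·sin φ) = 46.595799·(0.99164417 + 0.12936380·0.12900329) = 46.984059
y = r_b·(sin φ − φ·cos φ) = 46.595799·(0.12900329 − 0.12936380·0.99164417) = 0.033569

x=46.984059 y=0.033569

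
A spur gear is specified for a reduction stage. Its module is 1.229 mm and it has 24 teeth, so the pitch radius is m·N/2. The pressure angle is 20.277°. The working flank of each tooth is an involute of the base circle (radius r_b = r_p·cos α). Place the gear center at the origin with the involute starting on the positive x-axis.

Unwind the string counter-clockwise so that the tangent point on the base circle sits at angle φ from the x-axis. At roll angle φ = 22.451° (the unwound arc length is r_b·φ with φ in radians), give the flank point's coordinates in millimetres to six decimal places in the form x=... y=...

x=14.855668 y=0.273202

pitch radius r_p = m·N/2 = 1.229·24/2 = 14.748000
base radius r_b = r_p·cos α = 14.748000·cos 20.277° = 13.834039
roll angle φ = 22.451° = 0.39184387 rad
x = r_b·(cos φ + φ·sin φ) = 13.834039·(0.92420647 + 0.39184387·0.38189318) = 14.855668
y = r_b·(sin φ − φ·cos φ) = 13.834039·(0.38189318 − 0.39184387·0.92420647) = 0.273202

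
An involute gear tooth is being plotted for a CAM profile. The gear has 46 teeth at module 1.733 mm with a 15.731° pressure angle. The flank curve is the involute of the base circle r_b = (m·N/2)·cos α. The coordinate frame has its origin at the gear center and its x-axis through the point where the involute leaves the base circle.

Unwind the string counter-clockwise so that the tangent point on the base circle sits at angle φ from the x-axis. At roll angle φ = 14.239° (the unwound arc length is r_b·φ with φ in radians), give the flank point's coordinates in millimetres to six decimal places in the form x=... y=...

pitch radius r_p = m·N/2 = 1.733·46/2 = 39.859000
base radius r_b = r_p·cos α = 39.859000·cos 15.731° = 38.366089
roll angle φ = 14.239° = 0.24851743 rad
x = r_b·(cos φ + φ·sin φ) = 38.366089·(0.96927815 + 0.24851743·0.24596721) = 39.532621
y = r_b·(sin φ − φ·cos φ) = 38.366089·(0.24596721 − 0.24851743·0.96927815) = 0.195080

x=39.532621 y=0.195080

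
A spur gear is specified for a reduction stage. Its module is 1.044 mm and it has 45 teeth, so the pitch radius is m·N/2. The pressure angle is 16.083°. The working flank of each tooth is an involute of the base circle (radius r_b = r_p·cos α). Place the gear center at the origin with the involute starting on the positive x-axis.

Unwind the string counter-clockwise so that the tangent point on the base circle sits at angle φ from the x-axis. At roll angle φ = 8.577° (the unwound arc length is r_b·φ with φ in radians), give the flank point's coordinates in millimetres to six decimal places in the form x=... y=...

x=22.822114 y=0.025182

pitch radius r_p = m·N/2 = 1.044·45/2 = 23.490000
base radius r_b = r_p·cos α = 23.490000·cos 16.083° = 22.570634
roll angle φ = 8.577° = 0.14969689 rad
x = r_b·(cos φ + φ·sin φ) = 22.570634·(0.98881633 + 0.14969689·0.14913842) = 22.822114
y = r_b·(sin φ − φ·cos φ) = 22.570634·(0.14913842 − 0.14969689·0.98881633) = 0.025182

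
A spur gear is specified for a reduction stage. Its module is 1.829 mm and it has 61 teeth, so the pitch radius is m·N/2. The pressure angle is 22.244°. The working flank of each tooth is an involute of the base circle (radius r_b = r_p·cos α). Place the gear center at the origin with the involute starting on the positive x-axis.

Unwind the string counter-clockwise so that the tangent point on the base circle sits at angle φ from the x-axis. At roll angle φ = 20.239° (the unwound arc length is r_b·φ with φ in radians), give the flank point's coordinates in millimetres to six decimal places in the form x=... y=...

pitch radius r_p = m·N/2 = 1.829·61/2 = 55.784500
base radius r_b = r_p·cos α = 55.784500·cos 22.244° = 51.633026
roll angle φ = 20.239° = 0.35323719 rad
x = r_b·(cos φ + φ·sin φ) = 51.633026·(0.93825777 + 0.35323719·0.34593693) = 54.754529
y = r_b·(sin φ − φ·cos φ) = 51.633026·(0.34593693 − 0.35323719·0.93825777) = 0.749164

x=54.754529 y=0.749164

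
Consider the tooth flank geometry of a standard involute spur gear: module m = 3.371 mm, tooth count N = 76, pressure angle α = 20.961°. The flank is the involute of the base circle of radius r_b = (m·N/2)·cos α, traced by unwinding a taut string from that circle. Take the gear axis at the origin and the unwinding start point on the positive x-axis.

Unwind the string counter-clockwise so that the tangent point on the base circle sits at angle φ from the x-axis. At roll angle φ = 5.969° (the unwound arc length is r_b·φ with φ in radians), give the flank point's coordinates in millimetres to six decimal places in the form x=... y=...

x=120.268380 y=0.045035

pitch radius r_p = m·N/2 = 3.371·76/2 = 128.098000
base radius r_b = r_p·cos α = 128.098000·cos 20.961° = 119.621005
roll angle φ = 5.969° = 0.10417870 rad
x = r_b·(cos φ + φ·sin φ) = 119.621005·(0.99457831 + 0.10417870·0.10399036) = 120.268380
y = r_b·(sin φ − φ·cos φ) = 119.621005·(0.10399036 − 0.10417870·0.99457831) = 0.045035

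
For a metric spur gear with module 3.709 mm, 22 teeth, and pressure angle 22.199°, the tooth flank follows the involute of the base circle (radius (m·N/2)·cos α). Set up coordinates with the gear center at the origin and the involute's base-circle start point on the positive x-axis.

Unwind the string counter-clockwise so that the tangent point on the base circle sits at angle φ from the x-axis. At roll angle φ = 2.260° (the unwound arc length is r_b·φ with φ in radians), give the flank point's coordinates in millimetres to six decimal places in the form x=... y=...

pitch radius r_p = m·N/2 = 3.709·22/2 = 40.799000
base radius r_b = r_p·cos α = 40.799000·cos 22.199° = 37.774863
roll angle φ = 2.260° = 0.03944444 rad
x = r_b·(cos φ + φ·sin φ) = 37.774863·(0.99922217 + 0.03944444·0.03943421) = 37.804238
y = r_b·(sin φ − φ·cos φ) = 37.774863·(0.03943421 − 0.03944444·0.99922217) = 0.000773

x=37.804238 y=0.000773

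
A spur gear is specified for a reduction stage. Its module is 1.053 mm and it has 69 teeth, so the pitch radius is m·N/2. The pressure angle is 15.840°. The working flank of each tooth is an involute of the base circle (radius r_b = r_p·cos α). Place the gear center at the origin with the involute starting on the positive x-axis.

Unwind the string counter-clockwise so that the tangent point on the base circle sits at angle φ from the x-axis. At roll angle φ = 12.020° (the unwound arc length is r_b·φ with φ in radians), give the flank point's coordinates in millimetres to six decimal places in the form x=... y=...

x=35.709656 y=0.107089

pitch radius r_p = m·N/2 = 1.053·69/2 = 36.328500
base radius r_b = r_p·cos α = 36.328500·cos 15.840° = 34.949022
roll angle φ = 12.020° = 0.20978858 rad
x = r_b·(cos φ + φ·sin φ) = 34.949022·(0.97807497 + 0.20978858·0.20825312) = 35.709656
y = r_b·(sin φ − φ·cos φ) = 34.949022·(0.20825312 − 0.20978858·0.97807497) = 0.107089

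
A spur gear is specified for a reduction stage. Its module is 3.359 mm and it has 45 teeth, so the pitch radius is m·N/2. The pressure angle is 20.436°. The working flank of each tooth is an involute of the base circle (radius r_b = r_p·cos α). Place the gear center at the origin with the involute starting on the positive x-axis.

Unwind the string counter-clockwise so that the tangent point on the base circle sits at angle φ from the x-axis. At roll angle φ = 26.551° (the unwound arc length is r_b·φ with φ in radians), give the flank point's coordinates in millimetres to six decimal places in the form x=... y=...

x=78.021576 y=2.299110

pitch radius r_p = m·N/2 = 3.359·45/2 = 75.577500
base radius r_b = r_p·cos α = 75.577500·cos 20.436° = 70.820863
roll angle φ = 26.551° = 0.46340237 rad
x = r_b·(cos φ + φ·sin φ) = 70.820863·(0.89453684 + 0.46340237·0.44699423) = 78.021576
y = r_b·(sin φ − φ·cos φ) = 70.820863·(0.44699423 − 0.46340237·0.89453684) = 2.299110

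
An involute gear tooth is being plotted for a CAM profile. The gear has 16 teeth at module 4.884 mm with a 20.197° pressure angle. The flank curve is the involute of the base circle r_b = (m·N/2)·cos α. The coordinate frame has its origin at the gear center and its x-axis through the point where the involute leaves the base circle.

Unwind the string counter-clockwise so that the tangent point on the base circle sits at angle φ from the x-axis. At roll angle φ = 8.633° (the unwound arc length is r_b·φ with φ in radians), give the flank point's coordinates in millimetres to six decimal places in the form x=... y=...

pitch radius r_p = m·N/2 = 4.884·16/2 = 39.072000
base radius r_b = r_p·cos α = 39.072000·cos 20.197° = 36.669506
roll angle φ = 8.633° = 0.15067427 rad
x = r_b·(cos φ + φ·sin φ) = 36.669506·(0.98867009 + 0.15067427·0.15010480) = 37.083395
y = r_b·(sin φ − φ·cos φ) = 36.669506·(0.15010480 − 0.15067427·0.98867009) = 0.041717

x=37.083395 y=0.041717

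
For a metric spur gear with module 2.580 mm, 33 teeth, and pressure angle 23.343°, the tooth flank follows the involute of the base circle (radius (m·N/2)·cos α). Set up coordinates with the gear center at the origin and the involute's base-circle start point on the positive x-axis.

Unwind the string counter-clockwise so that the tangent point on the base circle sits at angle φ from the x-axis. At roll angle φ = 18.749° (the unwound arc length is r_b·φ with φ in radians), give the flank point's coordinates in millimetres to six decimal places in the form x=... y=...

x=41.122582 y=0.451653

pitch radius r_p = m·N/2 = 2.580·33/2 = 42.570000
base radius r_b = r_p·cos α = 42.570000·cos 23.343° = 39.085614
roll angle φ = 18.749° = 0.32723178 rad
x = r_b·(cos φ + φ·sin φ) = 39.085614·(0.94693574 + 0.32723178·0.32142294) = 41.122582
y = r_b·(sin φ − φ·cos φ) = 39.085614·(0.32142294 − 0.32723178·0.94693574) = 0.451653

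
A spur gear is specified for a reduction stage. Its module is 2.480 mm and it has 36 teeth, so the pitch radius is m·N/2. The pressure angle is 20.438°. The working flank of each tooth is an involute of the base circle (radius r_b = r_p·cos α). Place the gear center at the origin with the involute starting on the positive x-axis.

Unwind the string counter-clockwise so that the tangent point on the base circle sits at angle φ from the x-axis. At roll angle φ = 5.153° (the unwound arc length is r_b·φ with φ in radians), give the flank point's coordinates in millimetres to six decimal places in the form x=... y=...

pitch radius r_p = m·N/2 = 2.480·36/2 = 44.640000
base radius r_b = r_p·cos α = 44.640000·cos 20.438° = 41.829939
roll angle φ = 5.153° = 0.08993682 rad
x = r_b·(cos φ + φ·sin φ) = 41.829939·(0.99595841 + 0.08993682·0.08981562) = 41.998770
y = r_b·(sin φ − φ·cos φ) = 41.829939·(0.08981562 − 0.08993682·0.99595841) = 0.010135

x=41.998770 y=0.010135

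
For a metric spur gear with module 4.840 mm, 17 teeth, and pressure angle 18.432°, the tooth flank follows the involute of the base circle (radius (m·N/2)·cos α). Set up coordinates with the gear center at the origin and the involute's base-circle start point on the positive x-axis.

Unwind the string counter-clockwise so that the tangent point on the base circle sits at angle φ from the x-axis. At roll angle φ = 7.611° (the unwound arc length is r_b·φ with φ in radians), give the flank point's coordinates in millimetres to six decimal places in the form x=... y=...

pitch radius r_p = m·N/2 = 4.840·17/2 = 41.140000
base radius r_b = r_p·cos α = 41.140000·cos 18.432° = 39.029500
roll angle φ = 7.611° = 0.13283701 rad
x = r_b·(cos φ + φ·sin φ) = 39.029500·(0.99119013 + 0.13283701·0.13244669) = 39.372334
y = r_b·(sin φ − φ·cos φ) = 39.029500·(0.13244669 − 0.13283701·0.99119013) = 0.030441

x=39.372334 y=0.030441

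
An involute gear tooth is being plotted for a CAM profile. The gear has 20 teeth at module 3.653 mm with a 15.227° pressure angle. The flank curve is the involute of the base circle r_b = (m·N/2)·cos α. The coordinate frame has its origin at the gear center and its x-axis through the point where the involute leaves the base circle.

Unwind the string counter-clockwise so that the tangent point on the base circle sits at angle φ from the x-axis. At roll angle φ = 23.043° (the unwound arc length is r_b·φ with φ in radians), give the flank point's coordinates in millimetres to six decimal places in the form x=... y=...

x=37.983869 y=0.751997

pitch radius r_p = m·N/2 = 3.653·20/2 = 36.530000
base radius r_b = r_p·cos α = 36.530000·cos 15.227° = 35.247535
roll angle φ = 23.043° = 0.40217622 rad
x = r_b·(cos φ + φ·sin φ) = 35.247535·(0.92021135 + 0.40217622·0.39142185) = 37.983869
y = r_b·(sin φ − φ·cos φ) = 35.247535·(0.39142185 − 0.40217622·0.92021135) = 0.751997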